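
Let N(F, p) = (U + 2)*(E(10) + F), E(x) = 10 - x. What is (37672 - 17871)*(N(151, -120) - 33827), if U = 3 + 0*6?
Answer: -654858672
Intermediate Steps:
U = 3 (U = 3 + 0 = 3)
N(F, p) = 5*F (N(F, p) = (3 + 2)*((10 - 1*10) + F) = 5*((10 - 10) + F) = 5*(0 + F) = 5*F)
(37672 - 17871)*(N(151, -120) - 33827) = (37672 - 17871)*(5*151 - 33827) = 19801*(755 - 33827) = 19801*(-33072) = -654858672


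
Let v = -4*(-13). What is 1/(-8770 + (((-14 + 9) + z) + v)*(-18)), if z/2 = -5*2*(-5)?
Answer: -1/11416 ≈ -8.7596e-5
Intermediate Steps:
v = 52
z = 100 (z = 2*(-5*2*(-5)) = 2*(-10*(-5)) = 2*50 = 100)
1/(-8770 + (((-14 + 9) + z) + v)*(-18)) = 1/(-8770 + (((-14 + 9) + 100) + 52)*(-18)) = 1/(-8770 + ((-5 + 100) + 52)*(-18)) = 1/(-8770 + (95 + 52)*(-18)) = 1/(-8770 + 147*(-18)) = 1/(-8770 - 2646) = 1/(-11416) = -1/11416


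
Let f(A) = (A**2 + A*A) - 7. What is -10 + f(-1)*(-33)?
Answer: 155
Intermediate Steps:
f(A) = -7 + 2*A**2 (f(A) = (A**2 + A**2) - 7 = 2*A**2 - 7 = -7 + 2*A**2)
-10 + f(-1)*(-33) = -10 + (-7 + 2*(-1)**2)*(-33) = -10 + (-7 + 2*1)*(-33) = -10 + (-7 + 2)*(-33) = -10 - 5*(-33) = -10 + 165 = 155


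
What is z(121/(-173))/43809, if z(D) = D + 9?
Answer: 1436/7578957 ≈ 0.00018947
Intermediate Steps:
z(D) = 9 + D
z(121/(-173))/43809 = (9 + 121/(-173))/43809 = (9 + 121*(-1/173))*(1/43809) = (9 - 121/173)*(1/43809) = (1436/173)*(1/43809) = 1436/7578957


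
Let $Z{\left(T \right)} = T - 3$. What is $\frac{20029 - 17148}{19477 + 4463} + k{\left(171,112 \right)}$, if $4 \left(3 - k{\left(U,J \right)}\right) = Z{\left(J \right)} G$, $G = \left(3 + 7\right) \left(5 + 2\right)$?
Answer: $- \frac{45590849}{23940} \approx -1904.4$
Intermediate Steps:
$Z{\left(T \right)} = -3 + T$
$G = 70$ ($G = 10 \cdot 7 = 70$)
$k{\left(U,J \right)} = \frac{111}{2} - \frac{35 J}{2}$ ($k{\left(U,J \right)} = 3 - \frac{\left(-3 + J\right) 70}{4} = 3 - \frac{-210 + 70 J}{4} = 3 - \left(- \frac{105}{2} + \frac{35 J}{2}\right) = \frac{111}{2} - \frac{35 J}{2}$)
$\frac{20029 - 17148}{19477 + 4463} + k{\left(171,112 \right)} = \frac{20029 - 17148}{19477 + 4463} + \left(\frac{111}{2} - 1960\right) = \frac{2881}{23940} + \left(\frac{111}{2} - 1960\right) = 2881 \cdot \frac{1}{23940} - \frac{3809}{2} = \frac{2881}{23940} - \frac{3809}{2} = - \frac{45590849}{23940}$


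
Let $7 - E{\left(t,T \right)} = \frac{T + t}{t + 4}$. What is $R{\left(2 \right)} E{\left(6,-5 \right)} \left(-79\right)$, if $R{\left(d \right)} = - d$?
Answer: $\frac{5451}{5} \approx 1090.2$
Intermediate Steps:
$E{\left(t,T \right)} = 7 - \frac{T + t}{4 + t}$ ($E{\left(t,T \right)} = 7 - \frac{T + t}{t + 4} = 7 - \frac{T + t}{4 + t}$)
$R{\left(2 \right)} E{\left(6,-5 \right)} \left(-79\right) = \left(-1\right) 2 \frac{28 - -5 + 6 \cdot 6}{4 + 6} \left(-79\right) = - 2 \frac{28 + 5 + 36}{10} \left(-79\right) = - 2 \cdot \frac{1}{10} \cdot 69 \left(-79\right) = \left(-2\right) \frac{69}{10} \left(-79\right) = \left(- \frac{69}{5}\right) \left(-79\right) = \frac{5451}{5}$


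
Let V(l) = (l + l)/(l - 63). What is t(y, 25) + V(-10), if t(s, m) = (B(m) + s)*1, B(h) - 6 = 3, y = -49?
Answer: -2900/73 ≈ -39.726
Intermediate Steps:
V(l) = 2*l/(-63 + l) (V(l) = (2*l)/(-63 + l) = 2*l/(-63 + l))
B(h) = 9 (B(h) = 6 + 3 = 9)
t(s, m) = 9 + s (t(s, m) = (9 + s)*1 = 9 + s)
t(y, 25) + V(-10) = (9 - 49) + 2*(-10)/(-63 - 10) = -40 + 2*(-10)/(-73) = -40 + 2*(-10)*(-1/73) = -40 + 20/73 = -2900/73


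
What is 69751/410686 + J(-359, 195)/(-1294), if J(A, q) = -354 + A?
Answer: 5633484/7815113 ≈ 0.72085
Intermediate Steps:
69751/410686 + J(-359, 195)/(-1294) = 69751/410686 + (-354 - 359)/(-1294) = 69751*(1/410686) - 713*(-1/1294) = 4103/24158 + 713/1294 = 5633484/7815113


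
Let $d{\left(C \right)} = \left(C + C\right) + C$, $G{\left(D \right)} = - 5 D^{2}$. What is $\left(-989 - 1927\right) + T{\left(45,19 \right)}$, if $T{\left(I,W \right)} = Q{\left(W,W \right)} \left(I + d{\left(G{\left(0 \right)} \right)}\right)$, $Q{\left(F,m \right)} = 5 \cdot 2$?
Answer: $-2466$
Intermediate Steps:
$Q{\left(F,m \right)} = 10$
$d{\left(C \right)} = 3 C$ ($d{\left(C \right)} = 2 C + C = 3 C$)
$T{\left(I,W \right)} = 10 I$ ($T{\left(I,W \right)} = 10 \left(I + 3 \left(- 5 \cdot 0^{2}\right)\right) = 10 \left(I + 3 \left(\left(-5\right) 0\right)\right) = 10 \left(I + 3 \cdot 0\right) = 10 \left(I + 0\right) = 10 I$)
$\left(-989 - 1927\right) + T{\left(45,19 \right)} = \left(-989 - 1927\right) + 10 \cdot 45 = -2916 + 450 = -2466$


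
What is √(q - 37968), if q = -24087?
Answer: 3*I*√6895 ≈ 249.11*I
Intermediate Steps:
√(q - 37968) = √(-24087 - 37968) = √(-62055) = 3*I*√6895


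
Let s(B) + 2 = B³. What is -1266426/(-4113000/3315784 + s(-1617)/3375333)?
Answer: 885855105400227417/877053670019510 ≈ 1010.0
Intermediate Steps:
s(B) = -2 + B³
-1266426/(-4113000/3315784 + s(-1617)/3375333) = -1266426/(-4113000/3315784 + (-2 + (-1617)³)/3375333) = -1266426/(-4113000*1/3315784 + (-2 - 4227952113)*(1/3375333)) = -1266426/(-514125/414473 - 4227952115*1/3375333) = -1266426/(-514125/414473 - 4227952115/3375333) = -1266426/(-1754107340039020/1398984394509) = -1266426*(-1398984394509/1754107340039020) = 885855105400227417/877053670019510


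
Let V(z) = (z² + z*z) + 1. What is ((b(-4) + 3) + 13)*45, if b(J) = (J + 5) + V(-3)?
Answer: 1620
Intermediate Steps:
V(z) = 1 + 2*z² (V(z) = (z² + z²) + 1 = 2*z² + 1 = 1 + 2*z²)
b(J) = 24 + J (b(J) = (J + 5) + (1 + 2*(-3)²) = (5 + J) + (1 + 2*9) = (5 + J) + (1 + 18) = (5 + J) + 19 = 24 + J)
((b(-4) + 3) + 13)*45 = (((24 - 4) + 3) + 13)*45 = ((20 + 3) + 13)*45 = (23 + 13)*45 = 36*45 = 1620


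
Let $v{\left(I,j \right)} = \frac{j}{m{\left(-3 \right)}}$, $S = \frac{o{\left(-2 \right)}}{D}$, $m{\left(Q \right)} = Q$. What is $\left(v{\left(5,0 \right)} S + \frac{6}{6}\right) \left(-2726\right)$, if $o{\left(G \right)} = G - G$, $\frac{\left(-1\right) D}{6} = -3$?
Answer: $-2726$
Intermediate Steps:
$D = 18$ ($D = \left(-6\right) \left(-3\right) = 18$)
$o{\left(G \right)} = 0$
$S = 0$ ($S = \frac{0}{18} = 0 \cdot \frac{1}{18} = 0$)
$v{\left(I,j \right)} = - \frac{j}{3}$ ($v{\left(I,j \right)} = \frac{j}{-3} = j \left(- \frac{1}{3}\right) = - \frac{j}{3}$)
$\left(v{\left(5,0 \right)} S + \frac{6}{6}\right) \left(-2726\right) = \left(\left(- \frac{1}{3}\right) 0 \cdot 0 + \frac{6}{6}\right) \left(-2726\right) = \left(0 \cdot 0 + 6 \cdot \frac{1}{6}\right) \left(-2726\right) = \left(0 + 1\right) \left(-2726\right) = 1 \left(-2726\right) = -2726$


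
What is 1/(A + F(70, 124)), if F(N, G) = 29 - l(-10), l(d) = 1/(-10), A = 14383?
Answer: 10/144121 ≈ 6.9386e-5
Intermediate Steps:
l(d) = -⅒
F(N, G) = 291/10 (F(N, G) = 29 - 1*(-⅒) = 29 + ⅒ = 291/10)
1/(A + F(70, 124)) = 1/(14383 + 291/10) = 1/(144121/10) = 10/144121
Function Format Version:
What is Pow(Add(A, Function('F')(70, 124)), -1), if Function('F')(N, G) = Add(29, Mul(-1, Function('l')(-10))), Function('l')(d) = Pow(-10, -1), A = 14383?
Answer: Rational(10, 144121) ≈ 6.9386e-5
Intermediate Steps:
Function('l')(d) = Rational(-1, 10)
Function('F')(N, G) = Rational(291, 10) (Function('F')(N, G) = Add(29, Mul(-1, Rational(-1, 10))) = Add(29, Rational(1, 10)) = Rational(291, 10))
Pow(Add(A, Function('F')(70, 124)), -1) = Pow(Add(14383, Rational(291, 10)), -1) = Pow(Rational(144121, 10), -1) = Rational(10, 144121)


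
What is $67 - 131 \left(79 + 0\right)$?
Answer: $-10282$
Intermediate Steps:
$67 - 131 \left(79 + 0\right) = 67 - 10349 = -10282$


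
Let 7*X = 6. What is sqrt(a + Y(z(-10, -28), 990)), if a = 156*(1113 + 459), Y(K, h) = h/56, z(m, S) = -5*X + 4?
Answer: 3*sqrt(5340993)/14 ≈ 495.23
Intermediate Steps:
X = 6/7 (X = (1/7)*6 = 6/7 ≈ 0.85714)
z(m, S) = -2/7 (z(m, S) = -5*6/7 + 4 = -30/7 + 4 = -2/7)
Y(K, h) = h/56 (Y(K, h) = h*(1/56) = h/56)
a = 245232 (a = 156*1572 = 245232)
sqrt(a + Y(z(-10, -28), 990)) = sqrt(245232 + (1/56)*990) = sqrt(245232 + 495/28) = sqrt(6866991/28) = 3*sqrt(5340993)/14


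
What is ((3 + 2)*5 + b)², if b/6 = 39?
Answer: 67081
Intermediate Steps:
b = 234 (b = 6*39 = 234)
((3 + 2)*5 + b)² = ((3 + 2)*5 + 234)² = (5*5 + 234)² = (25 + 234)² = 259² = 67081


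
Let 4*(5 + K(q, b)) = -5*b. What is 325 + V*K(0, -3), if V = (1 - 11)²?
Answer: 200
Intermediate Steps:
K(q, b) = -5 - 5*b/4 (K(q, b) = -5 + (-5*b)/4 = -5 - 5*b/4)
V = 100 (V = (-10)² = 100)
325 + V*K(0, -3) = 325 + 100*(-5 - 5/4*(-3)) = 325 + 100*(-5 + 15/4) = 325 + 100*(-5/4) = 325 - 125 = 200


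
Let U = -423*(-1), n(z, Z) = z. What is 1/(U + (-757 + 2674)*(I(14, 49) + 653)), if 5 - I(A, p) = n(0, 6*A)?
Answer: 1/1261809 ≈ 7.9251e-7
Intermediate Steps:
I(A, p) = 5 (I(A, p) = 5 - 1*0 = 5 + 0 = 5)
U = 423
1/(U + (-757 + 2674)*(I(14, 49) + 653)) = 1/(423 + (-757 + 2674)*(5 + 653)) = 1/(423 + 1917*658) = 1/(423 + 1261386) = 1/1261809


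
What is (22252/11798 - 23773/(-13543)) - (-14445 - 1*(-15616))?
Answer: -93260457502/79890157 ≈ -1167.4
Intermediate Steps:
(22252/11798 - 23773/(-13543)) - (-14445 - 1*(-15616)) = (22252*(1/11798) - 23773*(-1/13543)) - (-14445 + 15616) = (11126/5899 + 23773/13543) - 1*1171 = 290916345/79890157 - 1171 = -93260457502/79890157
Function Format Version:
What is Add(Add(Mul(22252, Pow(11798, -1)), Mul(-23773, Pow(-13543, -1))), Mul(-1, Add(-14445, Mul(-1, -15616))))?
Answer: Rational(-93260457502, 79890157) ≈ -1167.4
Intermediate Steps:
Add(Add(Mul(22252, Pow(11798, -1)), Mul(-23773, Pow(-13543, -1))), Mul(-1, Add(-14445, Mul(-1, -15616)))) = Add(Add(Mul(22252, Rational(1, 11798)), Mul(-23773, Rational(-1, 13543))), Mul(-1, Add(-14445, 15616))) = Add(Add(Rational(11126, 5899), Rational(23773, 13543)), Mul(-1, 1171)) = Add(Rational(290916345, 79890157), -1171) = Rational(-93260457502, 79890157)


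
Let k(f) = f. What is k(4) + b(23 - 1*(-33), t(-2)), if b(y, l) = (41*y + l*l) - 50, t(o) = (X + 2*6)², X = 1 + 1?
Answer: 40666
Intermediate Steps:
X = 2
t(o) = 196 (t(o) = (2 + 2*6)² = (2 + 12)² = 14² = 196)
b(y, l) = -50 + l² + 41*y (b(y, l) = (41*y + l²) - 50 = (l² + 41*y) - 50 = -50 + l² + 41*y)
k(4) + b(23 - 1*(-33), t(-2)) = 4 + (-50 + 196² + 41*(23 - 1*(-33))) = 4 + (-50 + 38416 + 41*(23 + 33)) = 4 + (-50 + 38416 + 41*56) = 4 + (-50 + 38416 + 2296) = 4 + 40662 = 40666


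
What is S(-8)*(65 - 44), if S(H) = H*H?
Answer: 1344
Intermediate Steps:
S(H) = H**2
S(-8)*(65 - 44) = (-8)**2*(65 - 44) = 64*21 = 1344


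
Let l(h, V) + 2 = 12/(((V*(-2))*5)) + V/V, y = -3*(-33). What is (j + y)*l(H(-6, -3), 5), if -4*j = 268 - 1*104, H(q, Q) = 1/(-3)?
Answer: -1798/25 ≈ -71.920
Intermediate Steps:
H(q, Q) = -1/3
y = 99
l(h, V) = -1 - 6/(5*V) (l(h, V) = -2 + (12/(((V*(-2))*5)) + V/V) = -2 + (12/((-2*V*5)) + 1) = -2 + (12/((-10*V)) + 1) = -2 + (12*(-1/(10*V)) + 1) = -2 + (-6/(5*V) + 1) = -2 + (1 - 6/(5*V)) = -1 - 6/(5*V))
j = -41 (j = -(268 - 1*104)/4 = -(268 - 104)/4 = -1/4*164 = -41)
(j + y)*l(H(-6, -3), 5) = (-41 + 99)*((-6/5 - 1*5)/5) = 58*((-6/5 - 5)/5) = 58*((1/5)*(-31/5)) = 58*(-31/25) = -1798/25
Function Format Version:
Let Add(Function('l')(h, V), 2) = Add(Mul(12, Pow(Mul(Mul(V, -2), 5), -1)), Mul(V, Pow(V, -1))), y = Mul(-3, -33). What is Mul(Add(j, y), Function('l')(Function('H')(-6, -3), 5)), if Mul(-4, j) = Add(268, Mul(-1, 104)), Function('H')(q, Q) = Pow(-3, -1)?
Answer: Rational(-1798, 25) ≈ -71.920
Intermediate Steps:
Function('H')(q, Q) = Rational(-1, 3)
y = 99
Function('l')(h, V) = Add(-1, Mul(Rational(-6, 5), Pow(V, -1))) (Function('l')(h, V) = Add(-2, Add(Mul(12, Pow(Mul(Mul(V, -2), 5), -1)), Mul(V, Pow(V, -1)))) = Add(-2, Add(Mul(12, Pow(Mul(Mul(-2, V), 5), -1)), 1)) = Add(-2, Add(Mul(12, Pow(Mul(-10, V), -1)), 1)) = Add(-2, Add(Mul(12, Mul(Rational(-1, 10), Pow(V, -1))), 1)) = Add(-2, Add(Mul(Rational(-6, 5), Pow(V, -1)), 1)) = Add(-2, Add(1, Mul(Rational(-6, 5), Pow(V, -1)))) = Add(-1, Mul(Rational(-6, 5), Pow(V, -1))))
j = -41 (j = Mul(Rational(-1, 4), Add(268, Mul(-1, 104))) = Mul(Rational(-1, 4), Add(268, -104)) = Mul(Rational(-1, 4), 164) = -41)
Mul(Add(j, y), Function('l')(Function('H')(-6, -3), 5)) = Mul(Add(-41, 99), Mul(Pow(5, -1), Add(Rational(-6, 5), Mul(-1, 5)))) = Mul(58, Mul(Rational(1, 5), Add(Rational(-6, 5), -5))) = Mul(58, Mul(Rational(1, 5), Rational(-31, 5))) = Mul(58, Rational(-31, 25)) = Rational(-1798, 25)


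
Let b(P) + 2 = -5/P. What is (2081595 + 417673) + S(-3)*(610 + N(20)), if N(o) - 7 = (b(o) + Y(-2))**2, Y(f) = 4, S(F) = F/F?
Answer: 39998209/16 ≈ 2.4999e+6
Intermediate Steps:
b(P) = -2 - 5/P
S(F) = 1
N(o) = 7 + (2 - 5/o)**2 (N(o) = 7 + ((-2 - 5/o) + 4)**2 = 7 + (2 - 5/o)**2)
(2081595 + 417673) + S(-3)*(610 + N(20)) = (2081595 + 417673) + 1*(610 + (11 - 20/20 + 25/20**2)) = 2499268 + 1*(610 + (11 - 20*1/20 + 25*(1/400))) = 2499268 + 1*(610 + (11 - 1 + 1/16)) = 2499268 + 1*(610 + 161/16) = 2499268 + 1*(9921/16) = 2499268 + 9921/16 = 39998209/16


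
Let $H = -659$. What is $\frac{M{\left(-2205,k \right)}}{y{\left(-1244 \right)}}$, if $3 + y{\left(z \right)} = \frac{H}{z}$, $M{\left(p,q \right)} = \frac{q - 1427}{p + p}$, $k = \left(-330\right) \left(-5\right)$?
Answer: $\frac{138706}{6775965} \approx 0.02047$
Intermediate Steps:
$k = 1650$
$M{\left(p,q \right)} = \frac{-1427 + q}{2 p}$
$y{\left(z \right)} = -3 - \frac{659}{z}$
$\frac{M{\left(-2205,k \right)}}{y{\left(-1244 \right)}} = \frac{\frac{1}{2} \frac{1}{-2205} \left(-1427 + 1650\right)}{-3 - \frac{659}{-1244}} = \frac{\frac{1}{2} \left(- \frac{1}{2205}\right) 223}{-3 - - \frac{659}{1244}} = - \frac{223}{4410 \left(-3 + \frac{659}{1244}\right)} = - \frac{223}{4410 \left(- \frac{3073}{1244}\right)} = \left(- \frac{223}{4410}\right) \left(- \frac{1244}{3073}\right) = \frac{138706}{6775965}$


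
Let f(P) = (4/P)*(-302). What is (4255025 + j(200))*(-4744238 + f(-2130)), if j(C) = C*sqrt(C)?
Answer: -4299798812030330/213 - 2021045146400*sqrt(2)/213 ≈ -2.0200e+13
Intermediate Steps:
j(C) = C**(3/2)
f(P) = -1208/P
(4255025 + j(200))*(-4744238 + f(-2130)) = (4255025 + 200**(3/2))*(-4744238 - 1208/(-2130)) = (4255025 + 2000*sqrt(2))*(-4744238 - 1208*(-1/2130)) = (4255025 + 2000*sqrt(2))*(-4744238 + 604/1065) = (4255025 + 2000*sqrt(2))*(-5052612866/1065) = -4299798812030330/213 - 2021045146400*sqrt(2)/213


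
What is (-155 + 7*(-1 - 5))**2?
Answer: 38809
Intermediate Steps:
(-155 + 7*(-1 - 5))**2 = (-155 + 7*(-6))**2 = (-155 - 42)**2 = (-197)**2 = 38809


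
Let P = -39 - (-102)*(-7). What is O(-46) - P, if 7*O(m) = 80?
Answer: 5351/7 ≈ 764.43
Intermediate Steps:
O(m) = 80/7 (O(m) = (⅐)*80 = 80/7)
P = -753 (P = -39 - 102*7 = -39 - 714 = -753)
O(-46) - P = 80/7 - 1*(-753) = 80/7 + 753 = 5351/7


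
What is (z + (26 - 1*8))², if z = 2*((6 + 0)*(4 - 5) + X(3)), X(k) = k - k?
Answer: 36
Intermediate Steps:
X(k) = 0
z = -12 (z = 2*((6 + 0)*(4 - 5) + 0) = 2*(6*(-1) + 0) = 2*(-6 + 0) = 2*(-6) = -12)
(z + (26 - 1*8))² = (-12 + (26 - 1*8))² = (-12 + (26 - 8))² = (-12 + 18)² = 6² = 36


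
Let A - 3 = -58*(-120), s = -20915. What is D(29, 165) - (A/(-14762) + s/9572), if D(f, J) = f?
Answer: 203325051/6422812 ≈ 31.657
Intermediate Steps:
A = 6963 (A = 3 - 58*(-120) = 3 + 6960 = 6963)
D(29, 165) - (A/(-14762) + s/9572) = 29 - (6963/(-14762) - 20915/9572) = 29 - (6963*(-1/14762) - 20915*1/9572) = 29 - (-633/1342 - 20915/9572) = 29 - 1*(-17063503/6422812) = 29 + 17063503/6422812 = 203325051/6422812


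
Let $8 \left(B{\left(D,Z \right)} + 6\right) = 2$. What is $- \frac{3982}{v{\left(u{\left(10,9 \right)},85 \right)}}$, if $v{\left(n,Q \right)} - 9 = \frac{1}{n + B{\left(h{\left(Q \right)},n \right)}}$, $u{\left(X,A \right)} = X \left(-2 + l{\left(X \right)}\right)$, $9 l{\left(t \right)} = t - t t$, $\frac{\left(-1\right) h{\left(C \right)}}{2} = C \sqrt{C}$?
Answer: $- \frac{2002946}{4523} \approx -442.84$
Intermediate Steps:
$h{\left(C \right)} = - 2 C^{\frac{3}{2}}$ ($h{\left(C \right)} = - 2 C \sqrt{C} = - 2 C^{\frac{3}{2}}$)
$l{\left(t \right)} = - \frac{t^{2}}{9} + \frac{t}{9}$ ($l{\left(t \right)} = \frac{t - t t}{9} = \frac{t - t^{2}}{9} = - \frac{t^{2}}{9} + \frac{t}{9}$)
$B{\left(D,Z \right)} = - \frac{23}{4}$ ($B{\left(D,Z \right)} = -6 + \frac{1}{8} \cdot 2 = -6 + \frac{1}{4} = - \frac{23}{4}$)
$u{\left(X,A \right)} = X \left(-2 + \frac{X \left(1 - X\right)}{9}\right)$
$v{\left(n,Q \right)} = 9 + \frac{1}{- \frac{23}{4} + n}$ ($v{\left(n,Q \right)} = 9 + \frac{1}{n - \frac{23}{4}} = 9 + \frac{1}{- \frac{23}{4} + n}$)
$- \frac{3982}{v{\left(u{\left(10,9 \right)},85 \right)}} = - \frac{3982}{\frac{1}{-23 + 4 \cdot \frac{1}{9} \cdot 10 \left(-18 + 10 - 10^{2}\right)} \left(-203 + 36 \cdot \frac{1}{9} \cdot 10 \left(-18 + 10 - 10^{2}\right)\right)} = - \frac{3982}{\frac{1}{-23 + 4 \cdot \frac{1}{9} \cdot 10 \left(-18 + 10 - 100\right)} \left(-203 + 36 \cdot \frac{1}{9} \cdot 10 \left(-18 + 10 - 100\right)\right)} = - \frac{3982}{\frac{1}{-23 + 4 \cdot \frac{1}{9} \cdot 10 \left(-108\right)} \left(-203 + 36 \cdot \frac{1}{9} \cdot 10 \left(-108\right)\right)} = - \frac{3982}{\frac{1}{-23 + 4 \left(-120\right)} \left(-203 + 36 \left(-120\right)\right)} = - \frac{3982}{\frac{1}{-23 - 480} \left(-203 - 4320\right)} = - \frac{3982}{\frac{1}{-503} \left(-4523\right)} = - \frac{3982}{\left(- \frac{1}{503}\right) \left(-4523\right)} = - \frac{3982}{\frac{4523}{503}} = \left(-3982\right) \frac{503}{4523} = - \frac{2002946}{4523}$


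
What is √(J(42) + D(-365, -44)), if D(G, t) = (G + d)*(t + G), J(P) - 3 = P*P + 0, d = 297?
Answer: √29579 ≈ 171.99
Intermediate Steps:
J(P) = 3 + P² (J(P) = 3 + (P*P + 0) = 3 + (P² + 0) = 3 + P²)
D(G, t) = (297 + G)*(G + t) (D(G, t) = (G + 297)*(t + G) = (297 + G)*(G + t))
√(J(42) + D(-365, -44)) = √((3 + 42²) + ((-365)² + 297*(-365) + 297*(-44) - 365*(-44))) = √((3 + 1764) + (133225 - 108405 - 13068 + 16060)) = √(1767 + 27812) = √29579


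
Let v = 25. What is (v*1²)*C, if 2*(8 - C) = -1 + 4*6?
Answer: -175/2 ≈ -87.500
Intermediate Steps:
C = -7/2 (C = 8 - (-1 + 4*6)/2 = 8 - (-1 + 24)/2 = 8 - ½*23 = 8 - 23/2 = -7/2 ≈ -3.5000)
(v*1²)*C = (25*1²)*(-7/2) = (25*1)*(-7/2) = 25*(-7/2) = -175/2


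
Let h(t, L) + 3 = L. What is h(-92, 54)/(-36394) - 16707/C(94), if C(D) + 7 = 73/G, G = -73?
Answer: 304017075/145576 ≈ 2088.4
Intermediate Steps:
h(t, L) = -3 + L
C(D) = -8 (C(D) = -7 + 73/(-73) = -7 + 73*(-1/73) = -7 - 1 = -8)
h(-92, 54)/(-36394) - 16707/C(94) = (-3 + 54)/(-36394) - 16707/(-8) = 51*(-1/36394) - 16707*(-⅛) = -51/36394 + 16707/8 = 304017075/145576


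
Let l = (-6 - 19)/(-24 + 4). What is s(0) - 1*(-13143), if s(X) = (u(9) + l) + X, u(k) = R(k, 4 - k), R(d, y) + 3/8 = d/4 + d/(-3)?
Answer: 105145/8 ≈ 13143.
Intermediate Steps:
R(d, y) = -3/8 - d/12 (R(d, y) = -3/8 + (d/4 + d/(-3)) = -3/8 + (d*(¼) + d*(-⅓)) = -3/8 + (d/4 - d/3) = -3/8 - d/12)
u(k) = -3/8 - k/12
l = 5/4 (l = -25/(-20) = -25*(-1/20) = 5/4 ≈ 1.2500)
s(X) = ⅛ + X (s(X) = ((-3/8 - 1/12*9) + 5/4) + X = ((-3/8 - ¾) + 5/4) + X = (-9/8 + 5/4) + X = ⅛ + X)
s(0) - 1*(-13143) = (⅛ + 0) - 1*(-13143) = ⅛ + 13143 = 105145/8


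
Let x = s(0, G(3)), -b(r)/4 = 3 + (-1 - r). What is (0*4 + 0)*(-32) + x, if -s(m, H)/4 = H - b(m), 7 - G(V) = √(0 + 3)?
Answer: -60 + 4*√3 ≈ -53.072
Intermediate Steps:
b(r) = -8 + 4*r (b(r) = -4*(3 + (-1 - r)) = -4*(2 - r) = -8 + 4*r)
G(V) = 7 - √3 (G(V) = 7 - √(0 + 3) = 7 - √3)
s(m, H) = -32 - 4*H + 16*m (s(m, H) = -4*(H - (-8 + 4*m)) = -4*(H + (8 - 4*m)) = -4*(8 + H - 4*m) = -32 - 4*H + 16*m)
x = -60 + 4*√3 (x = -32 - 4*(7 - √3) + 16*0 = -32 + (-28 + 4*√3) + 0 = -60 + 4*√3 ≈ -53.072)
(0*4 + 0)*(-32) + x = (0*4 + 0)*(-32) + (-60 + 4*√3) = (0 + 0)*(-32) + (-60 + 4*√3) = 0*(-32) + (-60 + 4*√3) = 0 + (-60 + 4*√3) = -60 + 4*√3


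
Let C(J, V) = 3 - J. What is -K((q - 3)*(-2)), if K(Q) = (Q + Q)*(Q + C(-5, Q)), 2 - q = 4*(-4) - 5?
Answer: -2560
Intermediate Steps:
q = 23 (q = 2 - (4*(-4) - 5) = 2 - (-16 - 5) = 2 - 1*(-21) = 2 + 21 = 23)
K(Q) = 2*Q*(8 + Q) (K(Q) = (Q + Q)*(Q + (3 - 1*(-5))) = (2*Q)*(Q + (3 + 5)) = (2*Q)*(Q + 8) = (2*Q)*(8 + Q) = 2*Q*(8 + Q))
-K((q - 3)*(-2)) = -2*(23 - 3)*(-2)*(8 + (23 - 3)*(-2)) = -2*20*(-2)*(8 + 20*(-2)) = -2*(-40)*(8 - 40) = -2*(-40)*(-32) = -1*2560 = -2560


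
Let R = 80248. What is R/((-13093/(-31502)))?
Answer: 2527972496/13093 ≈ 1.9308e+5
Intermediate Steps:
R/((-13093/(-31502))) = 80248/((-13093/(-31502))) = 80248/((-13093*(-1/31502))) = 80248/(13093/31502) = 80248*(31502/13093) = 2527972496/13093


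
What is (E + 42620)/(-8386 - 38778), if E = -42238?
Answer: -191/23582 ≈ -0.0080994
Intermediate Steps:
(E + 42620)/(-8386 - 38778) = (-42238 + 42620)/(-8386 - 38778) = 382/(-47164) = 382*(-1/47164) = -191/23582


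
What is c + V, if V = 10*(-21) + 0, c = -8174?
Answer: -8384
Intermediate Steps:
V = -210 (V = -210 + 0 = -210)
c + V = -8174 - 210 = -8384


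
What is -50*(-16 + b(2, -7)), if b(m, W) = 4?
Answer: 600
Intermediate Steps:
-50*(-16 + b(2, -7)) = -50*(-16 + 4) = -50*(-12) = 600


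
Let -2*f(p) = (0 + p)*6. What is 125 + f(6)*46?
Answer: -703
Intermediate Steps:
f(p) = -3*p (f(p) = -(0 + p)*6/2 = -p*6/2 = -3*p)
125 + f(6)*46 = 125 - 3*6*46 = 125 - 18*46 = 125 - 828 = -703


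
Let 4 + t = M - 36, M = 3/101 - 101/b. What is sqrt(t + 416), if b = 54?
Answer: 11*sqrt(10220190)/1818 ≈ 19.343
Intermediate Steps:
M = -10039/5454 (M = 3/101 - 101/54 = -10039/5454 ≈ -1.8407)
t = -228199/5454 (t = -4 + (-10039/5454 - 36) = -4 - 206383/5454 = -228199/5454 ≈ -41.841)
sqrt(t + 416) = sqrt(-228199/5454 + 416) = sqrt(2040665/5454) = 11*sqrt(10220190)/1818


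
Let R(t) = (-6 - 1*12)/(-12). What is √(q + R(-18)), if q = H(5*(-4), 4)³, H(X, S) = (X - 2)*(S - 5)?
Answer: 19*√118/2 ≈ 103.20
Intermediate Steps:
R(t) = 3/2 (R(t) = (-6 - 12)*(-1/12) = -18*(-1/12) = 3/2)
H(X, S) = (-5 + S)*(-2 + X) (H(X, S) = (-2 + X)*(-5 + S) = (-5 + S)*(-2 + X))
q = 10648 (q = (10 - 25*(-4) - 2*4 + 4*(5*(-4)))³ = (10 - 5*(-20) - 8 + 4*(-20))³ = (10 + 100 - 8 - 80)³ = 22³ = 10648)
√(q + R(-18)) = √(10648 + 3/2) = √(21299/2) = 19*√118/2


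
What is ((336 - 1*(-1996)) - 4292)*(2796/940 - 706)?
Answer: 64762712/47 ≈ 1.3779e+6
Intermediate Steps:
((336 - 1*(-1996)) - 4292)*(2796/940 - 706) = ((336 + 1996) - 4292)*(2796*(1/940) - 706) = (2332 - 4292)*(699/235 - 706) = -1960*(-165211/235) = 64762712/47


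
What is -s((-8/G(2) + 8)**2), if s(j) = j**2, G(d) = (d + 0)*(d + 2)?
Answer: -2401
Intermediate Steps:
G(d) = d*(2 + d)
-s((-8/G(2) + 8)**2) = -((-8*1/(2*(2 + 2)) + 8)**2)**2 = -((-8/(2*4) + 8)**2)**2 = -((-8/8 + 8)**2)**2 = -((-8*1/8 + 8)**2)**2 = -((-1 + 8)**2)**2 = -(7**2)**2 = -1*49**2 = -1*2401 = -2401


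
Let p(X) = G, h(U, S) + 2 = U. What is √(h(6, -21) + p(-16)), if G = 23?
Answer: 3*√3 ≈ 5.1962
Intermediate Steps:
h(U, S) = -2 + U
p(X) = 23
√(h(6, -21) + p(-16)) = √((-2 + 6) + 23) = √(4 + 23) = √27 = 3*√3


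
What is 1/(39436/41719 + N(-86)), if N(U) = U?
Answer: -41719/3548398 ≈ -0.011757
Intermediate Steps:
1/(39436/41719 + N(-86)) = 1/(39436/41719 - 86) = 1/(-3548398/41719) = -41719/3548398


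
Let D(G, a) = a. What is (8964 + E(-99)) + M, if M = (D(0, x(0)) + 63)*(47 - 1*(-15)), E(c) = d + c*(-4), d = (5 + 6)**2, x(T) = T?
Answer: 13387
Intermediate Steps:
d = 121 (d = 11**2 = 121)
E(c) = 121 - 4*c (E(c) = 121 + c*(-4) = 121 - 4*c)
M = 3906 (M = (0 + 63)*(47 - 1*(-15)) = 63*(47 + 15) = 63*62 = 3906)
(8964 + E(-99)) + M = (8964 + (121 - 4*(-99))) + 3906 = (8964 + (121 + 396)) + 3906 = (8964 + 517) + 3906 = 9481 + 3906 = 13387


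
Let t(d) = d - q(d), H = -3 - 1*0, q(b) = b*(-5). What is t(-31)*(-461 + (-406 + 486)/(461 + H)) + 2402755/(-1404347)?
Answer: 27564525997823/321595463 ≈ 85712.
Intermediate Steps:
q(b) = -5*b
H = -3 (H = -3 + 0 = -3)
t(d) = 6*d (t(d) = d - (-5)*d = d + 5*d = 6*d)
t(-31)*(-461 + (-406 + 486)/(461 + H)) + 2402755/(-1404347) = (6*(-31))*(-461 + (-406 + 486)/(461 - 3)) + 2402755/(-1404347) = -186*(-461 + 80/458) + 2402755*(-1/1404347) = -186*(-461 + 80*(1/458)) - 2402755/1404347 = -186*(-461 + 40/229) - 2402755/1404347 = -186*(-105529/229) - 2402755/1404347 = 19628394/229 - 2402755/1404347 = 27564525997823/321595463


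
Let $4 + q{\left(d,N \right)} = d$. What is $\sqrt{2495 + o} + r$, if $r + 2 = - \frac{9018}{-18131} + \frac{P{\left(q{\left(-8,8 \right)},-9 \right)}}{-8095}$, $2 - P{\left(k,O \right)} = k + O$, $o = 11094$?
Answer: $- \frac{220957193}{146770445} + \sqrt{13589} \approx 115.07$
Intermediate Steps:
$q{\left(d,N \right)} = -4 + d$
$P{\left(k,O \right)} = 2 - O - k$ ($P{\left(k,O \right)} = 2 - \left(k + O\right) = 2 - \left(O + k\right) = 2 - O - k$)
$r = - \frac{220957193}{146770445}$ ($r = -2 + \left(- \frac{9018}{-18131} + \frac{2 - -9 - \left(-4 - 8\right)}{-8095}\right) = -2 + \left(\left(-9018\right) \left(- \frac{1}{18131}\right) + \left(2 + 9 - -12\right) \left(- \frac{1}{8095}\right)\right) = -2 + \left(\frac{9018}{18131} + \left(2 + 9 + 12\right) \left(- \frac{1}{8095}\right)\right) = -2 + \left(\frac{9018}{18131} + 23 \left(- \frac{1}{8095}\right)\right) = -2 + \left(\frac{9018}{18131} - \frac{23}{8095}\right) = -2 + \frac{72583697}{146770445} = - \frac{220957193}{146770445} \approx -1.5055$)
$\sqrt{2495 + o} + r = \sqrt{2495 + 11094} - \frac{220957193}{146770445} = \sqrt{13589} - \frac{220957193}{146770445} = - \frac{220957193}{146770445} + \sqrt{13589}$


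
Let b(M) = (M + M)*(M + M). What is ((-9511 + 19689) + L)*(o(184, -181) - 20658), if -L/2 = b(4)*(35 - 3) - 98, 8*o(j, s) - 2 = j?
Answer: -259089921/2 ≈ -1.2954e+8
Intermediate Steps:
o(j, s) = ¼ + j/8
b(M) = 4*M² (b(M) = (2*M)*(2*M) = 4*M²)
L = -3900 (L = -2*((4*4²)*(35 - 3) - 98) = -2*((4*16)*32 - 98) = -2*(64*32 - 98) = -2*(2048 - 98) = -2*1950 = -3900)
((-9511 + 19689) + L)*(o(184, -181) - 20658) = ((-9511 + 19689) - 3900)*((¼ + (⅛)*184) - 20658) = (10178 - 3900)*((¼ + 23) - 20658) = 6278*(93/4 - 20658) = 6278*(-82539/4) = -259089921/2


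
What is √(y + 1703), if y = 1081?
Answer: 4*√174 ≈ 52.764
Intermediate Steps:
√(y + 1703) = √(1081 + 1703) = √2784 = 4*√174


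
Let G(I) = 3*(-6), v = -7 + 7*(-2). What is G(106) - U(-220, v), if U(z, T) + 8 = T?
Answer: 11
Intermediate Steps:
v = -21 (v = -7 - 14 = -21)
U(z, T) = -8 + T
G(I) = -18
G(106) - U(-220, v) = -18 - (-8 - 21) = -18 - 1*(-29) = -18 + 29 = 11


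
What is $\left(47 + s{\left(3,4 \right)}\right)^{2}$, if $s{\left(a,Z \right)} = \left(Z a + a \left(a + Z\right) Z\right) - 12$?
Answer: $17161$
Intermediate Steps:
$s{\left(a,Z \right)} = -12 + Z a + Z a \left(Z + a\right)$ ($s{\left(a,Z \right)} = \left(Z a + a \left(Z + a\right) Z\right) - 12 = \left(Z a + Z a \left(Z + a\right)\right) - 12 = -12 + Z a + Z a \left(Z + a\right)$)
$\left(47 + s{\left(3,4 \right)}\right)^{2} = \left(47 + \left(-12 + 4 \cdot 3 + 4 \cdot 3^{2} + 3 \cdot 4^{2}\right)\right)^{2} = \left(47 + \left(-12 + 12 + 4 \cdot 9 + 3 \cdot 16\right)\right)^{2} = \left(47 + \left(-12 + 12 + 36 + 48\right)\right)^{2} = \left(47 + 84\right)^{2} = 131^{2} = 17161$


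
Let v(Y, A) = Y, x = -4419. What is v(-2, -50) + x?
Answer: -4421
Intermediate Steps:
v(-2, -50) + x = -2 - 4419 = -4421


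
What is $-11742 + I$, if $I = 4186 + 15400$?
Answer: $7844$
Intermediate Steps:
$I = 19586$
$-11742 + I = -11742 + 19586 = 7844$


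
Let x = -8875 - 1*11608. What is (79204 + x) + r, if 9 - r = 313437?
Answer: -254707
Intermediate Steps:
r = -313428 (r = 9 - 1*313437 = 9 - 313437 = -313428)
x = -20483 (x = -8875 - 11608 = -20483)
(79204 + x) + r = (79204 - 20483) - 313428 = 58721 - 313428 = -254707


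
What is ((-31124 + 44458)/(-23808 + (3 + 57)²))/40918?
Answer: -6667/413435472 ≈ -1.6126e-5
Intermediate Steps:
((-31124 + 44458)/(-23808 + (3 + 57)²))/40918 = (13334/(-23808 + 60²))*(1/40918) = (13334/(-23808 + 3600))*(1/40918) = (13334/(-20208))*(1/40918) = (13334*(-1/20208))*(1/40918) = -6667/10104*1/40918 = -6667/413435472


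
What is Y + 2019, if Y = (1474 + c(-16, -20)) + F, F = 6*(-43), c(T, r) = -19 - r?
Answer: 3236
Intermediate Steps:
F = -258
Y = 1217 (Y = (1474 + (-19 - 1*(-20))) - 258 = (1474 + (-19 + 20)) - 258 = (1474 + 1) - 258 = 1475 - 258 = 1217)
Y + 2019 = 1217 + 2019 = 3236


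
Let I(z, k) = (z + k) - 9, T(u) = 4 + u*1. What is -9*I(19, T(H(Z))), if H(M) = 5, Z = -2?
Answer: -171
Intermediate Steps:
T(u) = 4 + u
I(z, k) = -9 + k + z (I(z, k) = (k + z) - 9 = -9 + k + z)
-9*I(19, T(H(Z))) = -9*(-9 + (4 + 5) + 19) = -9*(-9 + 9 + 19) = -9*19 = -171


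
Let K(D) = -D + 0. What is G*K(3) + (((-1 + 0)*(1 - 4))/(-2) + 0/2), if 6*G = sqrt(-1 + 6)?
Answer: -3/2 - sqrt(5)/2 ≈ -2.6180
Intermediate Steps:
K(D) = -D
G = sqrt(5)/6 (G = sqrt(-1 + 6)/6 = sqrt(5)/6 ≈ 0.37268)
G*K(3) + (((-1 + 0)*(1 - 4))/(-2) + 0/2) = (sqrt(5)/6)*(-1*3) + (((-1 + 0)*(1 - 4))/(-2) + 0/2) = (sqrt(5)/6)*(-3) + (-1*(-3)*(-1/2) + 0*(1/2)) = -sqrt(5)/2 + (3*(-1/2) + 0) = -sqrt(5)/2 + (-3/2 + 0) = -sqrt(5)/2 - 3/2 = -3/2 - sqrt(5)/2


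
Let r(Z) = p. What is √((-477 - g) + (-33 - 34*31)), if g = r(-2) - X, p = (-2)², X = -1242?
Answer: I*√2810 ≈ 53.009*I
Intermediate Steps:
p = 4
r(Z) = 4
g = 1246 (g = 4 - 1*(-1242) = 4 + 1242 = 1246)
√((-477 - g) + (-33 - 34*31)) = √((-477 - 1*1246) + (-33 - 34*31)) = √((-477 - 1246) + (-33 - 1054)) = √(-1723 - 1087) = √(-2810) = I*√2810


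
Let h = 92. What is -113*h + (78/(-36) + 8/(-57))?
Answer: -1185407/114 ≈ -10398.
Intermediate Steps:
-113*h + (78/(-36) + 8/(-57)) = -113*92 + (78/(-36) + 8/(-57)) = -10396 + (78*(-1/36) + 8*(-1/57)) = -10396 + (-13/6 - 8/57) = -10396 - 263/114 = -1185407/114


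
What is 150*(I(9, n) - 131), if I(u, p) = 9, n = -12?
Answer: -18300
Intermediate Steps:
150*(I(9, n) - 131) = 150*(9 - 131) = 150*(-122) = -18300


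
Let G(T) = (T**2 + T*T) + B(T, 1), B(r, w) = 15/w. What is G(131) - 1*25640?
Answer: 8697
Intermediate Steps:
G(T) = 15 + 2*T**2 (G(T) = (T**2 + T*T) + 15/1 = (T**2 + T**2) + 15*1 = 2*T**2 + 15 = 15 + 2*T**2)
G(131) - 1*25640 = (15 + 2*131**2) - 1*25640 = (15 + 2*17161) - 25640 = (15 + 34322) - 25640 = 34337 - 25640 = 8697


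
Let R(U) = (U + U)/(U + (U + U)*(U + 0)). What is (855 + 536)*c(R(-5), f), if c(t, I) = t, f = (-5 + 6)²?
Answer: -2782/9 ≈ -309.11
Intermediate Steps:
R(U) = 2*U/(U + 2*U²) (R(U) = (2*U)/(U + (2*U)*U) = (2*U)/(U + 2*U²) = 2*U/(U + 2*U²))
f = 1 (f = 1² = 1)
(855 + 536)*c(R(-5), f) = (855 + 536)*(2/(1 + 2*(-5))) = 1391*(2/(1 - 10)) = 1391*(2/(-9)) = 1391*(2*(-⅑)) = 1391*(-2/9) = -2782/9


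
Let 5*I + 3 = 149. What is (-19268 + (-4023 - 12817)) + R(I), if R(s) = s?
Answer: -180394/5 ≈ -36079.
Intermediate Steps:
I = 146/5 (I = -⅗ + (⅕)*149 = -⅗ + 149/5 = 146/5 ≈ 29.200)
(-19268 + (-4023 - 12817)) + R(I) = (-19268 + (-4023 - 12817)) + 146/5 = (-19268 - 16840) + 146/5 = -36108 + 146/5 = -180394/5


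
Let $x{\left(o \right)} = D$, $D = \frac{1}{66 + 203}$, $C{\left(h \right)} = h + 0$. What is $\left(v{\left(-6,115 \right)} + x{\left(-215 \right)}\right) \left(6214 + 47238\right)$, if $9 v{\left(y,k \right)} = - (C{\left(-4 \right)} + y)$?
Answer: $\frac{144266948}{2421} \approx 59590.0$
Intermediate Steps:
$C{\left(h \right)} = h$
$D = \frac{1}{269} \approx 0.0037175$
$x{\left(o \right)} = \frac{1}{269}$
$v{\left(y,k \right)} = \frac{4}{9} - \frac{y}{9}$ ($v{\left(y,k \right)} = \frac{\left(-1\right) \left(-4 + y\right)}{9} = \frac{4 - y}{9} = \frac{4}{9} - \frac{y}{9}$)
$\left(v{\left(-6,115 \right)} + x{\left(-215 \right)}\right) \left(6214 + 47238\right) = \left(\left(\frac{4}{9} - - \frac{2}{3}\right) + \frac{1}{269}\right) \left(6214 + 47238\right) = \left(\left(\frac{4}{9} + \frac{2}{3}\right) + \frac{1}{269}\right) 53452 = \left(\frac{10}{9} + \frac{1}{269}\right) 53452 = \frac{2699}{2421} \cdot 53452 = \frac{144266948}{2421}$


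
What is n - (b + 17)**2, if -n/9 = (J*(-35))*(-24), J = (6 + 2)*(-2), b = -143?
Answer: 105084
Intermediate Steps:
J = -16 (J = 8*(-2) = -16)
n = 120960 (n = -9*(-16*(-35))*(-24) = -5040*(-24) = -9*(-13440) = 120960)
n - (b + 17)**2 = 120960 - (-143 + 17)**2 = 120960 - 1*(-126)**2 = 120960 - 1*15876 = 120960 - 15876 = 105084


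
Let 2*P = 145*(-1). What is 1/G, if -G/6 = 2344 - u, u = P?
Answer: -1/14499 ≈ -6.8970e-5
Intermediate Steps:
P = -145/2 (P = (145*(-1))/2 = (½)*(-145) = -145/2 ≈ -72.500)
u = -145/2 ≈ -72.500
G = -14499 (G = -6*(2344 - 1*(-145/2)) = -6*(2344 + 145/2) = -6*4833/2 = -14499)
1/G = 1/(-14499) = -1/14499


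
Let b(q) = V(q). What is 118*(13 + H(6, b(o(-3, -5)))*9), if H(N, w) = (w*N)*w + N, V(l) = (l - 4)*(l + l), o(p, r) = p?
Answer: 11248114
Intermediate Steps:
V(l) = 2*l*(-4 + l) (V(l) = (-4 + l)*(2*l) = 2*l*(-4 + l))
b(q) = 2*q*(-4 + q)
H(N, w) = N + N*w² (H(N, w) = (N*w)*w + N = N*w² + N = N + N*w²)
118*(13 + H(6, b(o(-3, -5)))*9) = 118*(13 + (6*(1 + (2*(-3)*(-4 - 3))²))*9) = 118*(13 + (6*(1 + (2*(-3)*(-7))²))*9) = 118*(13 + (6*(1 + 42²))*9) = 118*(13 + (6*(1 + 1764))*9) = 118*(13 + (6*1765)*9) = 118*(13 + 10590*9) = 118*(13 + 95310) = 118*95323 = 11248114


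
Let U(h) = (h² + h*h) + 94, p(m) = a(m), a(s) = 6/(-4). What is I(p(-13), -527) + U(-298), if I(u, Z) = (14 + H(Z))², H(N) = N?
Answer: 440871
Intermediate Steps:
a(s) = -3/2 (a(s) = 6*(-¼) = -3/2)
p(m) = -3/2
I(u, Z) = (14 + Z)²
U(h) = 94 + 2*h² (U(h) = (h² + h²) + 94 = 2*h² + 94 = 94 + 2*h²)
I(p(-13), -527) + U(-298) = (14 - 527)² + (94 + 2*(-298)²) = (-513)² + (94 + 2*88804) = 263169 + (94 + 177608) = 263169 + 177702 = 440871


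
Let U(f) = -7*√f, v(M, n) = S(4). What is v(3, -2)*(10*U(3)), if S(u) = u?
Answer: -280*√3 ≈ -484.97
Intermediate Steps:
v(M, n) = 4
v(3, -2)*(10*U(3)) = 4*(10*(-7*√3)) = 4*(-70*√3) = -280*√3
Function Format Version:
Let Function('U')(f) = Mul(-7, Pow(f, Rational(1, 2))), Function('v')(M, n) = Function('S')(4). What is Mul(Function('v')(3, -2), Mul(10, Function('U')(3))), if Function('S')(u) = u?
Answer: Mul(-280, Pow(3, Rational(1, 2))) ≈ -484.97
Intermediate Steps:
Function('v')(M, n) = 4
Mul(Function('v')(3, -2), Mul(10, Function('U')(3))) = Mul(4, Mul(10, Mul(-7, Pow(3, Rational(1, 2))))) = Mul(4, Mul(-70, Pow(3, Rational(1, 2)))) = Mul(-280, Pow(3, Rational(1, 2)))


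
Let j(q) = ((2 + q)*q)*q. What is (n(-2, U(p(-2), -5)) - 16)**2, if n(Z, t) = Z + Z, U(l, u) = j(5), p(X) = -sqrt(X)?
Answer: 400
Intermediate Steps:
j(q) = q**2*(2 + q) (j(q) = (q*(2 + q))*q = q**2*(2 + q))
U(l, u) = 175 (U(l, u) = 5**2*(2 + 5) = 25*7 = 175)
n(Z, t) = 2*Z
(n(-2, U(p(-2), -5)) - 16)**2 = (2*(-2) - 16)**2 = (-4 - 16)**2 = (-20)**2 = 400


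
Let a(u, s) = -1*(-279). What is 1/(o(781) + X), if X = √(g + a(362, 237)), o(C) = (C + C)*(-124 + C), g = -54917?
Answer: 513117/526578138697 - I*√54638/1053156277394 ≈ 9.7444e-7 - 2.2195e-10*I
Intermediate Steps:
a(u, s) = 279
o(C) = 2*C*(-124 + C) (o(C) = (2*C)*(-124 + C) = 2*C*(-124 + C))
X = I*√54638 (X = √(-54917 + 279) = √(-54638) = I*√54638 ≈ 233.75*I)
1/(o(781) + X) = 1/(2*781*(-124 + 781) + I*√54638) = 1/(2*781*657 + I*√54638) = 1/(1026234 + I*√54638)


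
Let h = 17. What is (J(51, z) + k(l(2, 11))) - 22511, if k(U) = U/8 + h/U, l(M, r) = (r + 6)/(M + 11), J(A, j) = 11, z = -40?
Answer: -2338631/104 ≈ -22487.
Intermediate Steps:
l(M, r) = (6 + r)/(11 + M)
k(U) = 17/U + U/8 (k(U) = U/8 + 17/U = 17/U + U/8)
(J(51, z) + k(l(2, 11))) - 22511 = (11 + (17/(((6 + 11)/(11 + 2))) + ((6 + 11)/(11 + 2))/8)) - 22511 = (11 + (17/((17/13)) + (17/13)/8)) - 22511 = (11 + (17/(((1/13)*17)) + ((1/13)*17)/8)) - 22511 = (11 + (17/(17/13) + (⅛)*(17/13))) - 22511 = (11 + (17*(13/17) + 17/104)) - 22511 = (11 + (13 + 17/104)) - 22511 = (11 + 1369/104) - 22511 = 2513/104 - 22511 = -2338631/104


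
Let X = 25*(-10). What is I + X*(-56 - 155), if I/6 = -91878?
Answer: -498518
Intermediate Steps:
I = -551268 (I = 6*(-91878) = -551268)
X = -250
I + X*(-56 - 155) = -551268 - 250*(-56 - 155) = -551268 - 250*(-211) = -551268 + 52750 = -498518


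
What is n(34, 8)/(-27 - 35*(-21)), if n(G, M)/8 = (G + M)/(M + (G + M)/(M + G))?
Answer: 28/531 ≈ 0.052731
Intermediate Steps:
n(G, M) = 8*(G + M)/(1 + M) (n(G, M) = 8*((G + M)/(M + (G + M)/(M + G))) = 8*((G + M)/(M + (G + M)/(G + M))) = 8*((G + M)/(M + 1)) = 8*((G + M)/(1 + M)) = 8*(G + M)/(1 + M))
n(34, 8)/(-27 - 35*(-21)) = (8*(34 + 8)/(1 + 8))/(-27 - 35*(-21)) = (8*42/9)/(-27 + 735) = (8*(1/9)*42)/708 = (112/3)*(1/708) = 28/531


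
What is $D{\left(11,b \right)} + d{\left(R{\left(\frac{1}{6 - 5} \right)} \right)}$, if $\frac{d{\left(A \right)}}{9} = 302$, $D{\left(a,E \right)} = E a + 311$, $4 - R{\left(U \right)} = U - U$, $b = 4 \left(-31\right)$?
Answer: $1665$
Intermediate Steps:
$b = -124$
$R{\left(U \right)} = 4$ ($R{\left(U \right)} = 4 - \left(U - U\right) = 4 - 0 = 4 + 0 = 4$)
$D{\left(a,E \right)} = 311 + E a$
$d{\left(A \right)} = 2718$ ($d{\left(A \right)} = 9 \cdot 302 = 2718$)
$D{\left(11,b \right)} + d{\left(R{\left(\frac{1}{6 - 5} \right)} \right)} = \left(311 - 1364\right) + 2718 = -1053 + 2718 = 1665$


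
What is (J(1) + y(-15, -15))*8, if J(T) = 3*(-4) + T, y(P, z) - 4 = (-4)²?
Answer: 72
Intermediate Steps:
y(P, z) = 20 (y(P, z) = 4 + (-4)² = 4 + 16 = 20)
J(T) = -12 + T
(J(1) + y(-15, -15))*8 = ((-12 + 1) + 20)*8 = (-11 + 20)*8 = 9*8 = 72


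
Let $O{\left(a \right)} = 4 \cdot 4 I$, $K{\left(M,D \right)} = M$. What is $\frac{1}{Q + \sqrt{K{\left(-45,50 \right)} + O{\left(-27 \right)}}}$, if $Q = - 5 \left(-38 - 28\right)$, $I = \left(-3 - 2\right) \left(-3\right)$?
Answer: $\frac{22}{7247} - \frac{\sqrt{195}}{108705} \approx 0.0029073$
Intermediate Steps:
$I = 15$ ($I = \left(-5\right) \left(-3\right) = 15$)
$O{\left(a \right)} = 240$ ($O{\left(a \right)} = 4 \cdot 4 \cdot 15 = 16 \cdot 15 = 240$)
$Q = 330$ ($Q = \left(-5\right) \left(-66\right) = 330$)
$\frac{1}{Q + \sqrt{K{\left(-45,50 \right)} + O{\left(-27 \right)}}} = \frac{1}{330 + \sqrt{-45 + 240}} = \frac{1}{330 + \sqrt{195}}$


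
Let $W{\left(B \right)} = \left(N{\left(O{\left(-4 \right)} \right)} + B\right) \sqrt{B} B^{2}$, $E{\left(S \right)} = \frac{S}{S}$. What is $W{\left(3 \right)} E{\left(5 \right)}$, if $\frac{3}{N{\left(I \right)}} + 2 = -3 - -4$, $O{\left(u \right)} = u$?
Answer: $0$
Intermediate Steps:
$E{\left(S \right)} = 1$
$N{\left(I \right)} = -3$ ($N{\left(I \right)} = \frac{3}{-2 - -1} = \frac{3}{-2 + \left(-3 + 4\right)} = \frac{3}{-2 + 1} = \frac{3}{-1} = 3 \left(-1\right) = -3$)
$W{\left(B \right)} = B^{\frac{5}{2}} \left(-3 + B\right)$ ($W{\left(B \right)} = \left(-3 + B\right) \sqrt{B} B^{2} = \sqrt{B} \left(-3 + B\right) B^{2} = B^{\frac{5}{2}} \left(-3 + B\right)$)
$W{\left(3 \right)} E{\left(5 \right)} = 3^{\frac{5}{2}} \left(-3 + 3\right) 1 = 9 \sqrt{3} \cdot 0 \cdot 1 = 0 \cdot 1 = 0$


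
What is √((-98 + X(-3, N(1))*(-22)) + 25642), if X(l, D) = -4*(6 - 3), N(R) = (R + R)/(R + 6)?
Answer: 4*√1613 ≈ 160.65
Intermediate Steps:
N(R) = 2*R/(6 + R) (N(R) = (2*R)/(6 + R) = 2*R/(6 + R))
X(l, D) = -12 (X(l, D) = -4*3 = -12)
√((-98 + X(-3, N(1))*(-22)) + 25642) = √((-98 - 12*(-22)) + 25642) = √((-98 + 264) + 25642) = √(166 + 25642) = √25808 = 4*√1613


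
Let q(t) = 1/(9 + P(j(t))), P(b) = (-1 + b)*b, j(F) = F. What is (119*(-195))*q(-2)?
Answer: -1547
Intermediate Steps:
P(b) = b*(-1 + b)
q(t) = 1/(9 + t*(-1 + t))
(119*(-195))*q(-2) = (119*(-195))/(9 - 2*(-1 - 2)) = -23205/(9 - 2*(-3)) = -23205/(9 + 6) = -23205/15 = -23205*1/15 = -1547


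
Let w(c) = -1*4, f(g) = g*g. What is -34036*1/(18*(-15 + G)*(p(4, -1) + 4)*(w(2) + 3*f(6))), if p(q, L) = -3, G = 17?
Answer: -8509/936 ≈ -9.0908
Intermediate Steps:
f(g) = g²
w(c) = -4
-34036*1/(18*(-15 + G)*(p(4, -1) + 4)*(w(2) + 3*f(6))) = -34036*1/(18*(-15 + 17)*(-4 + 3*6²)*(-3 + 4)) = -34036*1/(36*(-4 + 3*36)) = -34036*1/(36*(-4 + 108)) = -34036/((104*18)*2) = -34036/(1872*2) = -34036/3744 = -34036*1/3744 = -8509/936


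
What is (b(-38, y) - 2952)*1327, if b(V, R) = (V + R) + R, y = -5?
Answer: -3981000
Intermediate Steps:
b(V, R) = V + 2*R (b(V, R) = (R + V) + R = V + 2*R)
(b(-38, y) - 2952)*1327 = ((-38 + 2*(-5)) - 2952)*1327 = ((-38 - 10) - 2952)*1327 = (-48 - 2952)*1327 = -3000*1327 = -3981000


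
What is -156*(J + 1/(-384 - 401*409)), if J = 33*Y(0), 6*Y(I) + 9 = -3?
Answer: 3305685396/321065 ≈ 10296.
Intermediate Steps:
Y(I) = -2 (Y(I) = -3/2 + (⅙)*(-3) = -3/2 - ½ = -2)
J = -66 (J = 33*(-2) = -66)
-156*(J + 1/(-384 - 401*409)) = -156*(-66 + 1/(-384 - 401*409)) = -156*(-66 + (1/409)/(-785)) = -156*(-66 - 1/785*1/409) = -156*(-66 - 1/321065) = -156*(-21190291/321065) = 3305685396/321065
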